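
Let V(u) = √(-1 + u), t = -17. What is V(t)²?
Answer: -18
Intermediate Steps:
V(t)² = (√(-1 - 17))² = (√(-18))² = (3*I*√2)² = -18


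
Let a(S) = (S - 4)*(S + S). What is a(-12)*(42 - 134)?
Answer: -35328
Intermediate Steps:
a(S) = 2*S*(-4 + S) (a(S) = (-4 + S)*(2*S) = 2*S*(-4 + S))
a(-12)*(42 - 134) = (2*(-12)*(-4 - 12))*(42 - 134) = (2*(-12)*(-16))*(-92) = 384*(-92) = -35328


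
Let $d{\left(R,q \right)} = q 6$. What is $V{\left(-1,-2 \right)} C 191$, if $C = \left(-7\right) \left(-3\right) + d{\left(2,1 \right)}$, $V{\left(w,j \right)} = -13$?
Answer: $-67041$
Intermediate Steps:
$d{\left(R,q \right)} = 6 q$
$C = 27$ ($C = \left(-7\right) \left(-3\right) + 6 \cdot 1 = 21 + 6 = 27$)
$V{\left(-1,-2 \right)} C 191 = \left(-13\right) 27 \cdot 191 = \left(-351\right) 191 = -67041$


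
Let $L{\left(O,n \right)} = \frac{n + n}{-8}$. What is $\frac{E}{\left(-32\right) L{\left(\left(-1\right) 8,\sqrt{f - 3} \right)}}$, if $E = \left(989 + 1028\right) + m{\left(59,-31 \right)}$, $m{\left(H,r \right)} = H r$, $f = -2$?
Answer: $- \frac{47 i \sqrt{5}}{10} \approx - 10.51 i$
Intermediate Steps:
$L{\left(O,n \right)} = - \frac{n}{4}$ ($L{\left(O,n \right)} = 2 n \left(- \frac{1}{8}\right) = - \frac{n}{4}$)
$E = 188$ ($E = \left(989 + 1028\right) + 59 \left(-31\right) = 2017 - 1829 = 188$)
$\frac{E}{\left(-32\right) L{\left(\left(-1\right) 8,\sqrt{f - 3} \right)}} = \frac{188}{\left(-32\right) \left(- \frac{\sqrt{-2 - 3}}{4}\right)} = \frac{188}{\left(-32\right) \left(- \frac{\sqrt{-5}}{4}\right)} = \frac{188}{\left(-32\right) \left(- \frac{i \sqrt{5}}{4}\right)} = \frac{188}{8 i \sqrt{5}} = 188 \left(- \frac{i \sqrt{5}}{40}\right) = - \frac{47 i \sqrt{5}}{10}$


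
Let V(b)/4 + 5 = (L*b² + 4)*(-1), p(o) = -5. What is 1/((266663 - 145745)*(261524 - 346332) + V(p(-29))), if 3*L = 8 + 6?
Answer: -3/30764442740 ≈ -9.7515e-11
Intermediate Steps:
L = 14/3 (L = (8 + 6)/3 = (⅓)*14 = 14/3 ≈ 4.6667)
V(b) = -36 - 56*b²/3 (V(b) = -20 + 4*((14*b²/3 + 4)*(-1)) = -20 + 4*((4 + 14*b²/3)*(-1)) = -20 + 4*(-4 - 14*b²/3) = -20 + (-16 - 56*b²/3) = -36 - 56*b²/3)
1/((266663 - 145745)*(261524 - 346332) + V(p(-29))) = 1/((266663 - 145745)*(261524 - 346332) + (-36 - 56/3*(-5)²)) = 1/(120918*(-84808) + (-36 - 56/3*25)) = 1/(-10254813744 + (-36 - 1400/3)) = 1/(-10254813744 - 1508/3) = 1/(-30764442740/3) = -3/30764442740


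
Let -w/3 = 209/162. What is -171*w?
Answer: 3971/6 ≈ 661.83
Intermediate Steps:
w = -209/54 (w = -627/162 = -3*209/162 = -209/54 ≈ -3.8704)
-171*w = -171*(-209/54) = 3971/6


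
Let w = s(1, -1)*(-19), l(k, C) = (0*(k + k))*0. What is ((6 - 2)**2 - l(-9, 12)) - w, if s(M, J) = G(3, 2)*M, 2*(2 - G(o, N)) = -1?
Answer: 127/2 ≈ 63.500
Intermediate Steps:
G(o, N) = 5/2 (G(o, N) = 2 - 1/2*(-1) = 2 + 1/2 = 5/2)
l(k, C) = 0 (l(k, C) = (0*(2*k))*0 = 0*0 = 0)
s(M, J) = 5*M/2
w = -95/2 (w = ((5/2)*1)*(-19) = (5/2)*(-19) = -95/2 ≈ -47.500)
((6 - 2)**2 - l(-9, 12)) - w = ((6 - 2)**2 - 1*0) - 1*(-95/2) = (4**2 + 0) + 95/2 = (16 + 0) + 95/2 = 16 + 95/2 = 127/2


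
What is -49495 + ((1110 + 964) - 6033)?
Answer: -53454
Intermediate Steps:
-49495 + ((1110 + 964) - 6033) = -49495 + (2074 - 6033) = -49495 - 3959 = -53454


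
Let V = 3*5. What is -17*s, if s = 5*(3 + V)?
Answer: -1530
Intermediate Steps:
V = 15
s = 90 (s = 5*(3 + 15) = 5*18 = 90)
-17*s = -17*90 = -1530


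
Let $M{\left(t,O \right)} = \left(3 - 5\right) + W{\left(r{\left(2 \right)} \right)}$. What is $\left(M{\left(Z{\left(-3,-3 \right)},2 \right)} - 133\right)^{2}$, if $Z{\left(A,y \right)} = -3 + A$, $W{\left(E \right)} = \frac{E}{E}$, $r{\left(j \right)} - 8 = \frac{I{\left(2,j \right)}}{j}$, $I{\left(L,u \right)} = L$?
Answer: $17956$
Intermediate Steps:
$r{\left(j \right)} = 8 + \frac{2}{j}$
$W{\left(E \right)} = 1$
$M{\left(t,O \right)} = -1$ ($M{\left(t,O \right)} = \left(3 - 5\right) + 1 = -2 + 1 = -1$)
$\left(M{\left(Z{\left(-3,-3 \right)},2 \right)} - 133\right)^{2} = \left(-1 - 133\right)^{2} = \left(-134\right)^{2} = 17956$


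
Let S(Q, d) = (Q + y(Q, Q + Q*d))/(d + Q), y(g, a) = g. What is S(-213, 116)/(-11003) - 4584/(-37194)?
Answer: 812769550/6616136909 ≈ 0.12285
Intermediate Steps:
S(Q, d) = 2*Q/(Q + d) (S(Q, d) = (Q + Q)/(d + Q) = (2*Q)/(Q + d) = 2*Q/(Q + d))
S(-213, 116)/(-11003) - 4584/(-37194) = (2*(-213)/(-213 + 116))/(-11003) - 4584/(-37194) = (2*(-213)/(-97))*(-1/11003) - 4584*(-1/37194) = (2*(-213)*(-1/97))*(-1/11003) + 764/6199 = (426/97)*(-1/11003) + 764/6199 = -426/1067291 + 764/6199 = 812769550/6616136909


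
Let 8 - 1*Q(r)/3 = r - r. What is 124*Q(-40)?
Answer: 2976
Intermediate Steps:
Q(r) = 24 (Q(r) = 24 - 3*(r - r) = 24 - 3*0 = 24 + 0 = 24)
124*Q(-40) = 124*24 = 2976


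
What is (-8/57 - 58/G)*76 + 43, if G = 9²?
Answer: -1789/81 ≈ -22.086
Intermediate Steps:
G = 81
(-8/57 - 58/G)*76 + 43 = (-8/57 - 58/81)*76 + 43 = -1318/1539*76 + 43 = -5272/81 + 43 = -1789/81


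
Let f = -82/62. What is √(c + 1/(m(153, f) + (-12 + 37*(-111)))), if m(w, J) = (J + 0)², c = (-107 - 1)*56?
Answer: I*√94683263014664390/3956678 ≈ 77.769*I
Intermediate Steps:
c = -6048 (c = -108*56 = -6048)
f = -41/31 (f = -82*1/62 = -41/31 ≈ -1.3226)
m(w, J) = J²
√(c + 1/(m(153, f) + (-12 + 37*(-111)))) = √(-6048 + 1/((-41/31)² + (-12 + 37*(-111)))) = √(-6048 + 1/(1681/961 + (-12 - 4107))) = √(-6048 + 1/(1681/961 - 4119)) = √(-6048 + 1/(-3956678/961)) = √(-6048 - 961/3956678) = √(-23929989505/3956678) = I*√94683263014664390/3956678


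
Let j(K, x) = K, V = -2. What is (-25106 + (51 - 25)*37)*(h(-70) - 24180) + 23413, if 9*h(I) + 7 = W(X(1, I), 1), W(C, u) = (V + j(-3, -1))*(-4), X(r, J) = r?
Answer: 1751371375/3 ≈ 5.8379e+8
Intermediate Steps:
W(C, u) = 20 (W(C, u) = (-2 - 3)*(-4) = -5*(-4) = 20)
h(I) = 13/9 (h(I) = -7/9 + (1/9)*20 = -7/9 + 20/9 = 13/9)
(-25106 + (51 - 25)*37)*(h(-70) - 24180) + 23413 = (-25106 + (51 - 25)*37)*(13/9 - 24180) + 23413 = (-25106 + 26*37)*(-217607/9) + 23413 = (-25106 + 962)*(-217607/9) + 23413 = -24144*(-217607/9) + 23413 = 1751301136/3 + 23413 = 1751371375/3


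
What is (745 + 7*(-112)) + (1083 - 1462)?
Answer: -418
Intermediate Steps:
(745 + 7*(-112)) + (1083 - 1462) = (745 - 784) - 379 = -39 - 379 = -418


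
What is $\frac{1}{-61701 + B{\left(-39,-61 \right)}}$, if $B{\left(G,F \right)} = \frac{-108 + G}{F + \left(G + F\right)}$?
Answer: $- \frac{23}{1419102} \approx -1.6207 \cdot 10^{-5}$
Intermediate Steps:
$B{\left(G,F \right)} = \frac{-108 + G}{G + 2 F}$ ($B{\left(G,F \right)} = \frac{-108 + G}{F + \left(F + G\right)} = \frac{-108 + G}{G + 2 F}$)
$\frac{1}{-61701 + B{\left(-39,-61 \right)}} = \frac{1}{-61701 + \frac{-108 - 39}{-39 + 2 \left(-61\right)}} = \frac{1}{-61701 + \frac{1}{-39 - 122} \left(-147\right)} = \frac{1}{-61701 + \frac{1}{-161} \left(-147\right)} = \frac{1}{-61701 - - \frac{21}{23}} = \frac{1}{-61701 + \frac{21}{23}} = \frac{1}{- \frac{1419102}{23}} = - \frac{23}{1419102}$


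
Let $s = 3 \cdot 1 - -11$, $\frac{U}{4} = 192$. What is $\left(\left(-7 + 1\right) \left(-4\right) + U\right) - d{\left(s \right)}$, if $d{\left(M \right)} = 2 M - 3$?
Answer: $767$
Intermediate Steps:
$U = 768$ ($U = 4 \cdot 192 = 768$)
$s = 14$ ($s = 3 + 11 = 14$)
$d{\left(M \right)} = -3 + 2 M$
$\left(\left(-7 + 1\right) \left(-4\right) + U\right) - d{\left(s \right)} = \left(\left(-7 + 1\right) \left(-4\right) + 768\right) - \left(-3 + 2 \cdot 14\right) = \left(\left(-6\right) \left(-4\right) + 768\right) - \left(-3 + 28\right) = \left(24 + 768\right) - 25 = 792 - 25 = 767$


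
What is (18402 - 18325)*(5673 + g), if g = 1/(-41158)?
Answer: 17978678641/41158 ≈ 4.3682e+5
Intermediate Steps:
g = -1/41158 ≈ -2.4297e-5
(18402 - 18325)*(5673 + g) = (18402 - 18325)*(5673 - 1/41158) = 77*(233489333/41158) = 17978678641/41158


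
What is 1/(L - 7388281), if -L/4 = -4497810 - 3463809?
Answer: 1/24458195 ≈ 4.0886e-8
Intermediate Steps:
L = 31846476 (L = -4*(-4497810 - 3463809) = -4*(-7961619) = 31846476)
1/(L - 7388281) = 1/(31846476 - 7388281) = 1/24458195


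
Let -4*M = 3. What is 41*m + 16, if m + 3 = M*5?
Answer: -1043/4 ≈ -260.75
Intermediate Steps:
M = -3/4 (M = -1/4*3 = -3/4 ≈ -0.75000)
m = -27/4 (m = -3 - 3/4*5 = -3 - 15/4 = -27/4 ≈ -6.7500)
41*m + 16 = 41*(-27/4) + 16 = -1107/4 + 16 = -1043/4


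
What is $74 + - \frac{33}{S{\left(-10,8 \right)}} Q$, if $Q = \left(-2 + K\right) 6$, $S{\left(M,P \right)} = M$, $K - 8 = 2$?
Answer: $\frac{1162}{5} \approx 232.4$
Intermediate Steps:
$K = 10$ ($K = 8 + 2 = 10$)
$Q = 48$ ($Q = \left(-2 + 10\right) 6 = 8 \cdot 6 = 48$)
$74 + - \frac{33}{S{\left(-10,8 \right)}} Q = 74 + - \frac{33}{-10} \cdot 48 = 74 + \left(-33\right) \left(- \frac{1}{10}\right) 48 = 74 + \frac{33}{10} \cdot 48 = 74 + \frac{792}{5} = \frac{1162}{5}$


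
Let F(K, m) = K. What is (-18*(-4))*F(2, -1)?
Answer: 144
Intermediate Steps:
(-18*(-4))*F(2, -1) = -18*(-4)*2 = 72*2 = 144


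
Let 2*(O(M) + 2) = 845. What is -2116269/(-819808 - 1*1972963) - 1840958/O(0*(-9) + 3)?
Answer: -10280968447007/2348720411 ≈ -4377.3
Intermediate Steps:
O(M) = 841/2 (O(M) = -2 + (1/2)*845 = -2 + 845/2 = 841/2)
-2116269/(-819808 - 1*1972963) - 1840958/O(0*(-9) + 3) = -2116269/(-819808 - 1*1972963) - 1840958/841/2 = -2116269/(-819808 - 1972963) - 1840958*2/841 = -2116269/(-2792771) - 3681916/841 = -2116269*(-1/2792771) - 3681916/841 = 2116269/2792771 - 3681916/841 = -10280968447007/2348720411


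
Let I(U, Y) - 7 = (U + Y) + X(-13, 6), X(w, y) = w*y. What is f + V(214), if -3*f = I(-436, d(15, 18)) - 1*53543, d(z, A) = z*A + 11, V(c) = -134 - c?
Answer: 17575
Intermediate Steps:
d(z, A) = 11 + A*z (d(z, A) = A*z + 11 = 11 + A*z)
I(U, Y) = -71 + U + Y (I(U, Y) = 7 + ((U + Y) - 13*6) = 7 + ((U + Y) - 78) = 7 + (-78 + U + Y) = -71 + U + Y)
f = 17923 (f = -((-71 - 436 + (11 + 18*15)) - 1*53543)/3 = -((-71 - 436 + (11 + 270)) - 53543)/3 = -((-71 - 436 + 281) - 53543)/3 = -(-226 - 53543)/3 = -⅓*(-53769) = 17923)
f + V(214) = 17923 + (-134 - 1*214) = 17923 + (-134 - 214) = 17923 - 348 = 17575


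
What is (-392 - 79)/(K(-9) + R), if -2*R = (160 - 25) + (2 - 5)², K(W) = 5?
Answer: 471/67 ≈ 7.0299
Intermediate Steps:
R = -72 (R = -((160 - 25) + (2 - 5)²)/2 = -(135 + (-3)²)/2 = -(135 + 9)/2 = -½*144 = -72)
(-392 - 79)/(K(-9) + R) = (-392 - 79)/(5 - 72) = -471/(-67) = -471*(-1/67) = 471/67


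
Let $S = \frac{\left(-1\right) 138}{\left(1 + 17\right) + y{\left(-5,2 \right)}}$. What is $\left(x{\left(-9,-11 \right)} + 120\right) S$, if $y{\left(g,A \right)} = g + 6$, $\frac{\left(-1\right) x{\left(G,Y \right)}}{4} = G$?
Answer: $- \frac{21528}{19} \approx -1133.1$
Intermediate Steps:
$x{\left(G,Y \right)} = - 4 G$
$y{\left(g,A \right)} = 6 + g$
$S = - \frac{138}{19}$ ($S = \frac{\left(-1\right) 138}{\left(1 + 17\right) + \left(6 - 5\right)} = - \frac{138}{18 + 1} = - \frac{138}{19} \approx -7.2632$)
$\left(x{\left(-9,-11 \right)} + 120\right) S = \left(\left(-4\right) \left(-9\right) + 120\right) \left(- \frac{138}{19}\right) = \left(36 + 120\right) \left(- \frac{138}{19}\right) = 156 \left(- \frac{138}{19}\right) = - \frac{21528}{19}$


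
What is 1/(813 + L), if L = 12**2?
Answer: 1/957 ≈ 0.0010449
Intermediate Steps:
L = 144
1/(813 + L) = 1/(813 + 144) = 1/957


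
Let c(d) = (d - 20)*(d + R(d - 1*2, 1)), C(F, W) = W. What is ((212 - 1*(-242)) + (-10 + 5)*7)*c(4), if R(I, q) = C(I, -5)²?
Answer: -194416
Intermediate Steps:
R(I, q) = 25 (R(I, q) = (-5)² = 25)
c(d) = (-20 + d)*(25 + d) (c(d) = (d - 20)*(d + 25) = (-20 + d)*(25 + d))
((212 - 1*(-242)) + (-10 + 5)*7)*c(4) = ((212 - 1*(-242)) + (-10 + 5)*7)*(-500 + 4² + 5*4) = ((212 + 242) - 5*7)*(-500 + 16 + 20) = (454 - 35)*(-464) = 419*(-464) = -194416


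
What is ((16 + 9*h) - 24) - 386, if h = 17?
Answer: -241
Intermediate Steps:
((16 + 9*h) - 24) - 386 = ((16 + 9*17) - 24) - 386 = ((16 + 153) - 24) - 386 = (169 - 24) - 386 = 145 - 386 = -241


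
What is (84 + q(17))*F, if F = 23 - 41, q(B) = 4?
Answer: -1584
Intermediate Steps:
F = -18
(84 + q(17))*F = (84 + 4)*(-18) = 88*(-18) = -1584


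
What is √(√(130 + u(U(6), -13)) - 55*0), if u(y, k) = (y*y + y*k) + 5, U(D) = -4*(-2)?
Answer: 95^(¼) ≈ 3.1220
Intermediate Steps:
U(D) = 8
u(y, k) = 5 + y² + k*y (u(y, k) = (y² + k*y) + 5 = 5 + y² + k*y)
√(√(130 + u(U(6), -13)) - 55*0) = √(√(130 + (5 + 8² - 13*8)) - 55*0) = √(√(130 + (5 + 64 - 104)) + 0) = √(√(130 - 35) + 0) = √(√95 + 0) = √(√95) = 95^(¼)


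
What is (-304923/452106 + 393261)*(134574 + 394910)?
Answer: 15689965758629102/75351 ≈ 2.0823e+11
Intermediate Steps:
(-304923/452106 + 393261)*(134574 + 394910) = (-304923*1/452106 + 393261)*529484 = (-101641/150702 + 393261)*529484 = (59265117581/150702)*529484 = 15689965758629102/75351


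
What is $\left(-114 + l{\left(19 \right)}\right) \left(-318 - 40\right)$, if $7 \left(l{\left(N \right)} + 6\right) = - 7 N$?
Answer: $49762$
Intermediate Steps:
$l{\left(N \right)} = -6 - N$ ($l{\left(N \right)} = -6 + \frac{\left(-7\right) N}{7} = -6 - N$)
$\left(-114 + l{\left(19 \right)}\right) \left(-318 - 40\right) = \left(-114 - 25\right) \left(-318 - 40\right) = \left(-114 - 25\right) \left(-358\right) = \left(-139\right) \left(-358\right) = 49762$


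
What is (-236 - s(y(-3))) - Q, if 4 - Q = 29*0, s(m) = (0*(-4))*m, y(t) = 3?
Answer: -240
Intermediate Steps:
s(m) = 0 (s(m) = 0*m = 0)
Q = 4 (Q = 4 - 29*0 = 4 - 1*0 = 4 + 0 = 4)
(-236 - s(y(-3))) - Q = (-236 - 1*0) - 1*4 = (-236 + 0) - 4 = -236 - 4 = -240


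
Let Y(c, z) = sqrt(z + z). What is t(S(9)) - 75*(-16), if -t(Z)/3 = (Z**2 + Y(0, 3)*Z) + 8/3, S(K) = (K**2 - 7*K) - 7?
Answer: 829 - 33*sqrt(6) ≈ 748.17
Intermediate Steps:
Y(c, z) = sqrt(2)*sqrt(z) (Y(c, z) = sqrt(2*z) = sqrt(2)*sqrt(z))
S(K) = -7 + K**2 - 7*K
t(Z) = -8 - 3*Z**2 - 3*Z*sqrt(6) (t(Z) = -3*((Z**2 + (sqrt(2)*sqrt(3))*Z) + 8/3) = -3*((Z**2 + sqrt(6)*Z) + 8*(1/3)) = -3*((Z**2 + Z*sqrt(6)) + 8/3) = -3*(8/3 + Z**2 + Z*sqrt(6)) = -8 - 3*Z**2 - 3*Z*sqrt(6))
t(S(9)) - 75*(-16) = (-8 - 3*(-7 + 9**2 - 7*9)**2 - 3*(-7 + 9**2 - 7*9)*sqrt(6)) - 75*(-16) = (-8 - 3*(-7 + 81 - 63)**2 - 3*(-7 + 81 - 63)*sqrt(6)) - 1*(-1200) = (-8 - 3*11**2 - 3*11*sqrt(6)) + 1200 = (-8 - 3*121 - 33*sqrt(6)) + 1200 = (-8 - 363 - 33*sqrt(6)) + 1200 = (-371 - 33*sqrt(6)) + 1200 = 829 - 33*sqrt(6)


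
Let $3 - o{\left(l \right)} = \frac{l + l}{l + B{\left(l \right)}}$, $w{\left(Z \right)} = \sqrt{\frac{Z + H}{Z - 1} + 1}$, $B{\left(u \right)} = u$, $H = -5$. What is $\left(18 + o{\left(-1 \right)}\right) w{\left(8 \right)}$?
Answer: $\frac{20 \sqrt{70}}{7} \approx 23.905$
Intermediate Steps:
$w{\left(Z \right)} = \sqrt{1 + \frac{-5 + Z}{-1 + Z}}$ ($w{\left(Z \right)} = \sqrt{\frac{Z - 5}{Z - 1} + 1} = \sqrt{\frac{-5 + Z}{-1 + Z} + 1} = \sqrt{1 + \frac{-5 + Z}{-1 + Z}}$)
$o{\left(l \right)} = 2$ ($o{\left(l \right)} = 3 - \frac{l + l}{l + l} = 3 - \frac{2 l}{2 l} = 3 - 2 l \frac{1}{2 l} = 3 - 1 = 2$)
$\left(18 + o{\left(-1 \right)}\right) w{\left(8 \right)} = \left(18 + 2\right) \sqrt{2} \sqrt{\frac{-3 + 8}{-1 + 8}} = 20 \sqrt{2} \sqrt{\frac{1}{7} \cdot 5} = 20 \sqrt{2} \sqrt{\frac{5}{7}} = 20 \sqrt{2} \frac{\sqrt{35}}{7} = 20 \frac{\sqrt{70}}{7} = \frac{20 \sqrt{70}}{7}$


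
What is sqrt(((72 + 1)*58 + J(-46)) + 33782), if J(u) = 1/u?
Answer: sqrt(80441810)/46 ≈ 194.98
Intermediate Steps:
sqrt(((72 + 1)*58 + J(-46)) + 33782) = sqrt(((72 + 1)*58 + 1/(-46)) + 33782) = sqrt((73*58 - 1/46) + 33782) = sqrt((4234 - 1/46) + 33782) = sqrt(194763/46 + 33782) = sqrt(1748735/46) = sqrt(80441810)/46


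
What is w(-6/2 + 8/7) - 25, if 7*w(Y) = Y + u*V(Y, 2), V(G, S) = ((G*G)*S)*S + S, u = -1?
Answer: -9440/343 ≈ -27.522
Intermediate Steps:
V(G, S) = S + G²*S² (V(G, S) = (G²*S)*S + S = (S*G²)*S + S = G²*S² + S = S + G²*S²)
w(Y) = -2/7 - 4*Y²/7 + Y/7 (w(Y) = (Y - 2*(1 + 2*Y²))/7 = (Y - (2 + 4*Y²))/7 = (Y + (-2 - 4*Y²))/7 = (-2 + Y - 4*Y²)/7 = -2/7 - 4*Y²/7 + Y/7)
w(-6/2 + 8/7) - 25 = (-2/7 - 4*(-6/2 + 8/7)²/7 + (-6/2 + 8/7)/7) - 25 = (-2/7 - 4*(-6*½ + 8*(⅐))²/7 + (-6*½ + 8*(⅐))/7) - 25 = (-2/7 - 4*(-3 + 8/7)²/7 + (-3 + 8/7)/7) - 25 = (-2/7 - 4*(-13/7)²/7 + (⅐)*(-13/7)) - 25 = (-2/7 - 4/7*169/49 - 13/49) - 25 = (-2/7 - 676/343 - 13/49) - 25 = -865/343 - 25 = -9440/343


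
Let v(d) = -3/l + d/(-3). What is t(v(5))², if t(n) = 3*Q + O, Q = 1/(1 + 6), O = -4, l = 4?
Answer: 625/49 ≈ 12.755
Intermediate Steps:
Q = ⅐ (Q = 1/7 = ⅐ ≈ 0.14286)
v(d) = -¾ - d/3 (v(d) = -3/4 + d/(-3) = -3*¼ + d*(-⅓) = -¾ - d/3)
t(n) = -25/7 (t(n) = 3*(⅐) - 4 = 3/7 - 4 = -25/7)
t(v(5))² = (-25/7)² = 625/49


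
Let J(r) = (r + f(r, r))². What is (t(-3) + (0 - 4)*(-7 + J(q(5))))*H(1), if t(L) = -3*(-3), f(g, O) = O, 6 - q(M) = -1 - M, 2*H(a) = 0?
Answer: 0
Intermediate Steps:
H(a) = 0 (H(a) = (½)*0 = 0)
q(M) = 7 + M (q(M) = 6 - (-1 - M) = 6 + (1 + M) = 7 + M)
J(r) = 4*r² (J(r) = (r + r)² = (2*r)² = 4*r²)
t(L) = 9
(t(-3) + (0 - 4)*(-7 + J(q(5))))*H(1) = (9 + (0 - 4)*(-7 + 4*(7 + 5)²))*0 = (9 - 4*(-7 + 4*12²))*0 = (9 - 4*(-7 + 4*144))*0 = (9 - 4*(-7 + 576))*0 = (9 - 4*569)*0 = (9 - 2276)*0 = -2267*0 = 0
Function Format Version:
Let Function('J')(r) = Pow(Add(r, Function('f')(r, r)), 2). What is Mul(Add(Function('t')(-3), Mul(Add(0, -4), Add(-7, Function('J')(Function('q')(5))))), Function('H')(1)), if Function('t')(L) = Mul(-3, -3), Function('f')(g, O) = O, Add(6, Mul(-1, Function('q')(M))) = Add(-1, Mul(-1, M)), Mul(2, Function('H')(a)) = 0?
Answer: 0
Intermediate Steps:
Function('H')(a) = 0 (Function('H')(a) = Mul(Rational(1, 2), 0) = 0)
Function('q')(M) = Add(7, M) (Function('q')(M) = Add(6, Mul(-1, Add(-1, Mul(-1, M)))) = Add(6, Add(1, M)) = Add(7, M))
Function('J')(r) = Mul(4, Pow(r, 2)) (Function('J')(r) = Pow(Add(r, r), 2) = Pow(Mul(2, r), 2) = Mul(4, Pow(r, 2)))
Function('t')(L) = 9
Mul(Add(Function('t')(-3), Mul(Add(0, -4), Add(-7, Function('J')(Function('q')(5))))), Function('H')(1)) = Mul(Add(9, Mul(Add(0, -4), Add(-7, Mul(4, Pow(Add(7, 5), 2))))), 0) = Mul(Add(9, Mul(-4, Add(-7, Mul(4, Pow(12, 2))))), 0) = Mul(Add(9, Mul(-4, Add(-7, Mul(4, 144)))), 0) = Mul(Add(9, Mul(-4, Add(-7, 576))), 0) = Mul(Add(9, Mul(-4, 569)), 0) = Mul(Add(9, -2276), 0) = Mul(-2267, 0) = 0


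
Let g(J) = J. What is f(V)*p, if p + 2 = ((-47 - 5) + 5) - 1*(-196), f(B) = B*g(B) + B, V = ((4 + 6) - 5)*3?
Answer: 35280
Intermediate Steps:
V = 15 (V = (10 - 5)*3 = 5*3 = 15)
f(B) = B + B² (f(B) = B*B + B = B² + B = B + B²)
p = 147 (p = -2 + (((-47 - 5) + 5) - 1*(-196)) = -2 + ((-52 + 5) + 196) = -2 + (-47 + 196) = -2 + 149 = 147)
f(V)*p = (15*(1 + 15))*147 = (15*16)*147 = 240*147 = 35280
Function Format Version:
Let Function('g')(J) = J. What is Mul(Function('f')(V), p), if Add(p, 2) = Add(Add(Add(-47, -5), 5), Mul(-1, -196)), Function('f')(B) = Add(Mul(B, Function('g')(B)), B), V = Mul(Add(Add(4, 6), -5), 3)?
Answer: 35280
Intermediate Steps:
V = 15 (V = Mul(Add(10, -5), 3) = Mul(5, 3) = 15)
Function('f')(B) = Add(B, Pow(B, 2)) (Function('f')(B) = Add(Mul(B, B), B) = Add(Pow(B, 2), B) = Add(B, Pow(B, 2)))
p = 147 (p = Add(-2, Add(Add(Add(-47, -5), 5), Mul(-1, -196))) = Add(-2, Add(Add(-52, 5), 196)) = Add(-2, Add(-47, 196)) = Add(-2, 149) = 147)
Mul(Function('f')(V), p) = Mul(Mul(15, Add(1, 15)), 147) = Mul(Mul(15, 16), 147) = Mul(240, 147) = 35280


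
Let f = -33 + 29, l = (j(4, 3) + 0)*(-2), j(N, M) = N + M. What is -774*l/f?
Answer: -2709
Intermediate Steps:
j(N, M) = M + N
l = -14 (l = ((3 + 4) + 0)*(-2) = (7 + 0)*(-2) = 7*(-2) = -14)
f = -4
-774*l/f = -(-10836)/(-4) = -(-10836)*(-1)/4 = -774*7/2 = -2709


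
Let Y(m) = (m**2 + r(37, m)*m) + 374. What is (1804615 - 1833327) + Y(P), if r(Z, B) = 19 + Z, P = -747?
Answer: 487839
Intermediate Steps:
Y(m) = 374 + m**2 + 56*m (Y(m) = (m**2 + (19 + 37)*m) + 374 = (m**2 + 56*m) + 374 = 374 + m**2 + 56*m)
(1804615 - 1833327) + Y(P) = (1804615 - 1833327) + (374 + (-747)**2 + 56*(-747)) = -28712 + (374 + 558009 - 41832) = -28712 + 516551 = 487839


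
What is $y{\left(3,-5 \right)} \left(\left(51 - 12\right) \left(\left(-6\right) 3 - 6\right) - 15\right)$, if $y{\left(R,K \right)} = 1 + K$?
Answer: $3804$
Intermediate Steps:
$y{\left(3,-5 \right)} \left(\left(51 - 12\right) \left(\left(-6\right) 3 - 6\right) - 15\right) = \left(1 - 5\right) \left(\left(51 - 12\right) \left(\left(-6\right) 3 - 6\right) - 15\right) = - 4 \left(39 \left(-18 - 6\right) - 15\right) = - 4 \left(39 \left(-24\right) - 15\right) = - 4 \left(-936 - 15\right) = \left(-4\right) \left(-951\right) = 3804$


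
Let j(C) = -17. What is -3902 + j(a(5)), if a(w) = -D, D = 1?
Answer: -3919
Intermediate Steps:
a(w) = -1 (a(w) = -1*1 = -1)
-3902 + j(a(5)) = -3902 - 17 = -3919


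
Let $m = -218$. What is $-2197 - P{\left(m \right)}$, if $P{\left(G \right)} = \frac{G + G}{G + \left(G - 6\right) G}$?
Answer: $- \frac{489929}{223} \approx -2197.0$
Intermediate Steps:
$P{\left(G \right)} = \frac{2 G}{G + G \left(-6 + G\right)}$ ($P{\left(G \right)} = \frac{2 G}{G + \left(-6 + G\right) G} = \frac{2 G}{G + G \left(-6 + G\right)}$)
$-2197 - P{\left(m \right)} = -2197 - \frac{2}{-5 - 218} = -2197 - \frac{2}{-223} = -2197 - 2 \left(- \frac{1}{223}\right) = -2197 - - \frac{2}{223} = -2197 + \frac{2}{223} = - \frac{489929}{223}$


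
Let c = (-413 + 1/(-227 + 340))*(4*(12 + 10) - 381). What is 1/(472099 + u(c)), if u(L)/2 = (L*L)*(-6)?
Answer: -12769/2243642708105981 ≈ -5.6912e-12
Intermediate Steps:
c = 13673724/113 (c = (-413 + 1/113)*(4*22 - 381) = (-413 + 1/113)*(88 - 381) = -46668/113*(-293) = 13673724/113 ≈ 1.2101e+5)
u(L) = -12*L**2 (u(L) = 2*((L*L)*(-6)) = 2*(L**2*(-6)) = 2*(-6*L**2) = -12*L**2)
1/(472099 + u(c)) = 1/(472099 - 12*(13673724/113)**2) = 1/(472099 - 12*186970728028176/12769) = 1/(472099 - 2243648736338112/12769) = 1/(-2243642708105981/12769) = -12769/2243642708105981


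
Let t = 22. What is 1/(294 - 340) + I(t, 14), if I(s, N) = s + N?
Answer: 1655/46 ≈ 35.978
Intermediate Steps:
I(s, N) = N + s
1/(294 - 340) + I(t, 14) = 1/(294 - 340) + (14 + 22) = 1/(-46) + 36 = -1/46 + 36 = 1655/46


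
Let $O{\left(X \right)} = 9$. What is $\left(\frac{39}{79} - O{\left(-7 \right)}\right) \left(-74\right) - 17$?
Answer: $\frac{48385}{79} \approx 612.47$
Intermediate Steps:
$\left(\frac{39}{79} - O{\left(-7 \right)}\right) \left(-74\right) - 17 = \left(\frac{39}{79} - 9\right) \left(-74\right) - 17 = \left(- \frac{672}{79}\right) \left(-74\right) - 17 = \frac{49728}{79} - 17 = \frac{48385}{79}$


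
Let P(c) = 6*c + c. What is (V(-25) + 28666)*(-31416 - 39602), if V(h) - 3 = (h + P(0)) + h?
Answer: -2032464142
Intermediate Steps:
P(c) = 7*c
V(h) = 3 + 2*h (V(h) = 3 + ((h + 7*0) + h) = 3 + ((h + 0) + h) = 3 + (h + h) = 3 + 2*h)
(V(-25) + 28666)*(-31416 - 39602) = ((3 + 2*(-25)) + 28666)*(-31416 - 39602) = ((3 - 50) + 28666)*(-71018) = (-47 + 28666)*(-71018) = 28619*(-71018) = -2032464142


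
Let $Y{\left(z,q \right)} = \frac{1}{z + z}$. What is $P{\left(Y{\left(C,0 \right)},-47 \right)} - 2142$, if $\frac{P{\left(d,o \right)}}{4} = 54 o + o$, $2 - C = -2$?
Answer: $-12482$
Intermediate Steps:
$C = 4$ ($C = 2 - -2 = 2 + 2 = 4$)
$Y{\left(z,q \right)} = \frac{1}{2 z}$
$P{\left(d,o \right)} = 220 o$ ($P{\left(d,o \right)} = 4 \left(54 o + o\right) = 4 \cdot 55 o = 220 o$)
$P{\left(Y{\left(C,0 \right)},-47 \right)} - 2142 = 220 \left(-47\right) - 2142 = -10340 - 2142 = -12482$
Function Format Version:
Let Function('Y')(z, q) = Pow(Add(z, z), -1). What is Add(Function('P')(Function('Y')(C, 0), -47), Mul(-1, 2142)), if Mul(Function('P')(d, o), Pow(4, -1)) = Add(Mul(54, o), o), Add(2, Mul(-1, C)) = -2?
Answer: -12482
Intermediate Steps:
C = 4 (C = Add(2, Mul(-1, -2)) = Add(2, 2) = 4)
Function('Y')(z, q) = Mul(Rational(1, 2), Pow(z, -1)) (Function('Y')(z, q) = Pow(Mul(2, z), -1) = Mul(Rational(1, 2), Pow(z, -1)))
Function('P')(d, o) = Mul(220, o) (Function('P')(d, o) = Mul(4, Add(Mul(54, o), o)) = Mul(4, Mul(55, o)) = Mul(220, o))
Add(Function('P')(Function('Y')(C, 0), -47), Mul(-1, 2142)) = Add(Mul(220, -47), Mul(-1, 2142)) = Add(-10340, -2142) = -12482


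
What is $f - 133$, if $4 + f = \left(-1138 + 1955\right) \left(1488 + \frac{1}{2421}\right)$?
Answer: $\frac{2942869156}{2421} \approx 1.2156 \cdot 10^{6}$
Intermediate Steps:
$f = \frac{2943191149}{2421}$ ($f = -4 + \left(-1138 + 1955\right) \left(1488 + \frac{1}{2421}\right) = -4 + 817 \left(1488 + \frac{1}{2421}\right) = -4 + 817 \cdot \frac{3602449}{2421} = -4 + \frac{2943200833}{2421} = \frac{2943191149}{2421} \approx 1.2157 \cdot 10^{6}$)
$f - 133 = \frac{2943191149}{2421} - 133 = \frac{2942869156}{2421}$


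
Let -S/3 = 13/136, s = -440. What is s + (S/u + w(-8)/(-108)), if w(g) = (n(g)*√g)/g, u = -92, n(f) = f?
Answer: -5505241/12512 - I*√2/54 ≈ -440.0 - 0.026189*I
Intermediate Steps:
w(g) = √g (w(g) = (g*√g)/g = g^(3/2)/g = √g)
S = -39/136 ≈ -0.28676
s + (S/u + w(-8)/(-108)) = -440 + (-39/136/(-92) + √(-8)/(-108)) = -440 + (-39/136*(-1/92) + (2*I*√2)*(-1/108)) = -440 + (39/12512 - I*√2/54) = -5505241/12512 - I*√2/54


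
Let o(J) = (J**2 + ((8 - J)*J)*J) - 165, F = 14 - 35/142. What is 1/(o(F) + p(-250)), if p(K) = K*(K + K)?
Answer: 2863288/354863966405 ≈ 8.0687e-6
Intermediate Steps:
p(K) = 2*K**2 (p(K) = K*(2*K) = 2*K**2)
F = 1953/142 (F = 14 - 35/142 = 1953/142 ≈ 13.754)
o(J) = -165 + J**2 + J**2*(8 - J) (o(J) = (J**2 + (J*(8 - J))*J) - 165 = (J**2 + J**2*(8 - J)) - 165 = -165 + J**2 + J**2*(8 - J))
1/(o(F) + p(-250)) = 1/((-165 - (1953/142)**3 + 9*(1953/142)**2) + 2*(-250)**2) = 1/((-165 - 1*7449150177/2863288 + 9*(3814209/20164)) + 2*62500) = 1/((-165 - 7449150177/2863288 + 34327881/20164) + 125000) = 1/(-3047033595/2863288 + 125000) = 1/(354863966405/2863288) = 2863288/354863966405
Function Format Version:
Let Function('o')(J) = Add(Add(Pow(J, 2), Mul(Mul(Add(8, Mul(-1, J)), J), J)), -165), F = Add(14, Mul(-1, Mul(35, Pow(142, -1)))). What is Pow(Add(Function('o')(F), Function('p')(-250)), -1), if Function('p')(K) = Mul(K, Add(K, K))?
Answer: Rational(2863288, 354863966405) ≈ 8.0687e-6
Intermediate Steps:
Function('p')(K) = Mul(2, Pow(K, 2)) (Function('p')(K) = Mul(K, Mul(2, K)) = Mul(2, Pow(K, 2)))
F = Rational(1953, 142) (F = Add(14, Mul(-1, Mul(35, Rational(1, 142)))) = Add(14, Mul(-1, Rational(35, 142))) = Add(14, Rational(-35, 142)) = Rational(1953, 142) ≈ 13.754)
Function('o')(J) = Add(-165, Pow(J, 2), Mul(Pow(J, 2), Add(8, Mul(-1, J)))) (Function('o')(J) = Add(Add(Pow(J, 2), Mul(Mul(J, Add(8, Mul(-1, J))), J)), -165) = Add(Add(Pow(J, 2), Mul(Pow(J, 2), Add(8, Mul(-1, J)))), -165) = Add(-165, Pow(J, 2), Mul(Pow(J, 2), Add(8, Mul(-1, J)))))
Pow(Add(Function('o')(F), Function('p')(-250)), -1) = Pow(Add(Add(-165, Mul(-1, Pow(Rational(1953, 142), 3)), Mul(9, Pow(Rational(1953, 142), 2))), Mul(2, Pow(-250, 2))), -1) = Pow(Add(Add(-165, Mul(-1, Rational(7449150177, 2863288)), Mul(9, Rational(3814209, 20164))), Mul(2, 62500)), -1) = Pow(Add(Add(-165, Rational(-7449150177, 2863288), Rational(34327881, 20164)), 125000), -1) = Pow(Add(Rational(-3047033595, 2863288), 125000), -1) = Pow(Rational(354863966405, 2863288), -1) = Rational(2863288, 354863966405)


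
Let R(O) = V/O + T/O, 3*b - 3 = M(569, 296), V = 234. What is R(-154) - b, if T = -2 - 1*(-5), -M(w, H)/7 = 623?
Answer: 670421/462 ≈ 1451.1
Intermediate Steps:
M(w, H) = -4361 (M(w, H) = -7*623 = -4361)
b = -4358/3 (b = 1 + (1/3)*(-4361) = 1 - 4361/3 = -4358/3 ≈ -1452.7)
T = 3 (T = -2 + 5 = 3)
R(O) = 237/O (R(O) = 234/O + 3/O = 237/O)
R(-154) - b = 237/(-154) - 1*(-4358/3) = 237*(-1/154) + 4358/3 = -237/154 + 4358/3 = 670421/462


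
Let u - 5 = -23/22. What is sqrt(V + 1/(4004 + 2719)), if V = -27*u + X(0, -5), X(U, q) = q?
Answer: I*sqrt(30187130710)/16434 ≈ 10.572*I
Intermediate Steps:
u = 87/22 (u = 5 - 23/22 = 87/22 ≈ 3.9545)
V = -2459/22 (V = -27*87/22 - 5 = -2349/22 - 5 = -2459/22 ≈ -111.77)
sqrt(V + 1/(4004 + 2719)) = sqrt(-2459/22 + 1/(4004 + 2719)) = sqrt(-2459/22 + 1/6723) = sqrt(-16531835/147906) = I*sqrt(30187130710)/16434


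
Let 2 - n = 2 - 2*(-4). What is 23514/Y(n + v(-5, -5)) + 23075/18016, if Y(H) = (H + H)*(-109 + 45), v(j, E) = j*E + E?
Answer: -2021797/144128 ≈ -14.028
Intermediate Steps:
v(j, E) = E + E*j (v(j, E) = E*j + E = E + E*j)
n = -8 (n = 2 - (2 - 2*(-4)) = 2 - (2 + 8) = 2 - 1*10 = 2 - 10 = -8)
Y(H) = -128*H (Y(H) = (2*H)*(-64) = -128*H)
23514/Y(n + v(-5, -5)) + 23075/18016 = 23514/((-128*(-8 - 5*(1 - 5)))) + 23075/18016 = 23514/((-128*(-8 - 5*(-4)))) + 23075*(1/18016) = 23514/((-128*(-8 + 20))) + 23075/18016 = 23514/((-128*12)) + 23075/18016 = 23514/(-1536) + 23075/18016 = 23514*(-1/1536) + 23075/18016 = -3919/256 + 23075/18016 = -2021797/144128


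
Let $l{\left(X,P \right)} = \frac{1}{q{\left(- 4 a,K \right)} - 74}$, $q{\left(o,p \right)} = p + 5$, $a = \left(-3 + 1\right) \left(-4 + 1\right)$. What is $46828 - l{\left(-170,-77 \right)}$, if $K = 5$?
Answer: $\frac{2996993}{64} \approx 46828.0$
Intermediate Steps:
$a = 6$ ($a = \left(-2\right) \left(-3\right) = 6$)
$q{\left(o,p \right)} = 5 + p$
$l{\left(X,P \right)} = - \frac{1}{64}$ ($l{\left(X,P \right)} = \frac{1}{\left(5 + 5\right) - 74} = \frac{1}{10 - 74} = \frac{1}{-64} = - \frac{1}{64}$)
$46828 - l{\left(-170,-77 \right)} = 46828 - - \frac{1}{64} = 46828 + \frac{1}{64} = \frac{2996993}{64}$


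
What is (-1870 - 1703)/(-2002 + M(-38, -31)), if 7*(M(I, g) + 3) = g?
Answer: 25011/14066 ≈ 1.7781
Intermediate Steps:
M(I, g) = -3 + g/7
(-1870 - 1703)/(-2002 + M(-38, -31)) = (-1870 - 1703)/(-2002 + (-3 + (⅐)*(-31))) = -3573/(-2002 + (-3 - 31/7)) = -3573/(-2002 - 52/7) = -3573/(-14066/7) = -3573*(-7/14066) = 25011/14066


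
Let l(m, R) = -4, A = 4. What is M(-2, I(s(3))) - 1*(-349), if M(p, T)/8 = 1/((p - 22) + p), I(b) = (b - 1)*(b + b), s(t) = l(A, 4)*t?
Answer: 4533/13 ≈ 348.69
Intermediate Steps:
s(t) = -4*t
I(b) = 2*b*(-1 + b) (I(b) = (-1 + b)*(2*b) = 2*b*(-1 + b))
M(p, T) = 8/(-22 + 2*p) (M(p, T) = 8/((p - 22) + p) = 8/((-22 + p) + p) = 8/(-22 + 2*p))
M(-2, I(s(3))) - 1*(-349) = 4/(-11 - 2) - 1*(-349) = 4/(-13) + 349 = 4*(-1/13) + 349 = -4/13 + 349 = 4533/13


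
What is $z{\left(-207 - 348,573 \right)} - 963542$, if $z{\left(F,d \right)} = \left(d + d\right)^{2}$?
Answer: $349774$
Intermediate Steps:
$z{\left(F,d \right)} = 4 d^{2}$ ($z{\left(F,d \right)} = \left(2 d\right)^{2} = 4 d^{2}$)
$z{\left(-207 - 348,573 \right)} - 963542 = 4 \cdot 573^{2} - 963542 = 4 \cdot 328329 - 963542 = 1313316 - 963542 = 349774$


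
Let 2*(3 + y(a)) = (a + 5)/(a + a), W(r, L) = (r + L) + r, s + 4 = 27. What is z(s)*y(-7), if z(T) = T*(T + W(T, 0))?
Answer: -65067/14 ≈ -4647.6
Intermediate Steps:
s = 23 (s = -4 + 27 = 23)
W(r, L) = L + 2*r (W(r, L) = (L + r) + r = L + 2*r)
y(a) = -3 + (5 + a)/(4*a) (y(a) = -3 + ((a + 5)/(a + a))/2 = -3 + ((5 + a)/((2*a)))/2 = -3 + ((5 + a)*(1/(2*a)))/2 = -3 + ((5 + a)/(2*a))/2 = -3 + (5 + a)/(4*a))
z(T) = 3*T² (z(T) = T*(T + (0 + 2*T)) = T*(T + 2*T) = T*(3*T) = 3*T²)
z(s)*y(-7) = (3*23²)*((¼)*(5 - 11*(-7))/(-7)) = (3*529)*((¼)*(-⅐)*(5 + 77)) = 1587*((¼)*(-⅐)*82) = 1587*(-41/14) = -65067/14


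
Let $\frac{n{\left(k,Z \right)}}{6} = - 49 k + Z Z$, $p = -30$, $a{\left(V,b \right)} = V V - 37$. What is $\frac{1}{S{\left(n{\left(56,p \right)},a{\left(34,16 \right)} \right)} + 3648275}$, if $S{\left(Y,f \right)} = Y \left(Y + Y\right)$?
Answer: $\frac{1}{248472467} \approx 4.0246 \cdot 10^{-9}$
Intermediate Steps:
$a{\left(V,b \right)} = -37 + V^{2}$ ($a{\left(V,b \right)} = V^{2} - 37 = -37 + V^{2}$)
$n{\left(k,Z \right)} = - 294 k + 6 Z^{2}$ ($n{\left(k,Z \right)} = 6 \left(- 49 k + Z Z\right) = 6 \left(- 49 k + Z^{2}\right) = 6 \left(Z^{2} - 49 k\right) = - 294 k + 6 Z^{2}$)
$S{\left(Y,f \right)} = 2 Y^{2}$ ($S{\left(Y,f \right)} = Y 2 Y = 2 Y^{2}$)
$\frac{1}{S{\left(n{\left(56,p \right)},a{\left(34,16 \right)} \right)} + 3648275} = \frac{1}{2 \left(\left(-294\right) 56 + 6 \left(-30\right)^{2}\right)^{2} + 3648275} = \frac{1}{2 \left(-16464 + 6 \cdot 900\right)^{2} + 3648275} = \frac{1}{2 \left(-16464 + 5400\right)^{2} + 3648275} = \frac{1}{2 \left(-11064\right)^{2} + 3648275} = \frac{1}{2 \cdot 122412096 + 3648275} = \frac{1}{244824192 + 3648275} = \frac{1}{248472467}$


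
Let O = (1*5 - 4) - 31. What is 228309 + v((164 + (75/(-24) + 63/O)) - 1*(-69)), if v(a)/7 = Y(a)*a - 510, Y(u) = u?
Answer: 940654647/1600 ≈ 5.8791e+5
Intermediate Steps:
O = -30 (O = (5 - 4) - 31 = 1 - 31 = -30)
v(a) = -3570 + 7*a**2 (v(a) = 7*(a*a - 510) = 7*(a**2 - 510) = 7*(-510 + a**2) = -3570 + 7*a**2)
228309 + v((164 + (75/(-24) + 63/O)) - 1*(-69)) = 228309 + (-3570 + 7*((164 + (75/(-24) + 63/(-30))) - 1*(-69))**2) = 228309 + (-3570 + 7*((164 + (75*(-1/24) + 63*(-1/30))) + 69)**2) = 228309 + (-3570 + 7*((164 + (-25/8 - 21/10)) + 69)**2) = 228309 + (-3570 + 7*((164 - 209/40) + 69)**2) = 228309 + (-3570 + 7*(6351/40 + 69)**2) = 228309 + (-3570 + 7*(9111/40)**2) = 228309 + (-3570 + 7*(83010321/1600)) = 228309 + (-3570 + 581072247/1600) = 228309 + 575360247/1600 = 940654647/1600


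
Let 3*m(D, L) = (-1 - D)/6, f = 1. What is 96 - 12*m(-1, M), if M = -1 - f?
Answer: 96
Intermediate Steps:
M = -2 (M = -1 - 1*1 = -1 - 1 = -2)
m(D, L) = -1/18 - D/18 (m(D, L) = ((-1 - D)/6)/3 = ((-1 - D)*(1/6))/3 = (-1/6 - D/6)/3 = -1/18 - D/18)
96 - 12*m(-1, M) = 96 - 12*(-1/18 - 1/18*(-1)) = 96 - 12*(-1/18 + 1/18) = 96 - 12*0 = 96 + 0 = 96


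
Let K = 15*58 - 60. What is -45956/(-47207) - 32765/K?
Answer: -301902599/7647534 ≈ -39.477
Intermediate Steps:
K = 810 (K = 870 - 60 = 810)
-45956/(-47207) - 32765/K = -45956/(-47207) - 32765/810 = -45956*(-1/47207) - 32765*1/810 = 45956/47207 - 6553/162 = -301902599/7647534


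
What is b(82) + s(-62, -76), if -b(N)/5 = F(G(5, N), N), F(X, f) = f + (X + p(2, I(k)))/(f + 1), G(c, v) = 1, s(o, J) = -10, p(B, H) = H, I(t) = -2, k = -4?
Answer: -34855/83 ≈ -419.94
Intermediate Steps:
F(X, f) = f + (-2 + X)/(1 + f) (F(X, f) = f + (X - 2)/(f + 1) = f + (-2 + X)/(1 + f))
b(N) = -5*(-1 + N + N**2)/(1 + N) (b(N) = -5*(-2 + 1 + N + N**2)/(1 + N) = -5*(-1 + N + N**2)/(1 + N))
b(82) + s(-62, -76) = 5*(1 - 1*82 - 1*82**2)/(1 + 82) - 10 = 5*(1 - 82 - 1*6724)/83 - 10 = 5*(1/83)*(1 - 82 - 6724) - 10 = 5*(1/83)*(-6805) - 10 = -34025/83 - 10 = -34855/83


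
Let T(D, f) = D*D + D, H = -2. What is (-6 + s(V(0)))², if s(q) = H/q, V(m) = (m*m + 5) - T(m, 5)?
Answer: 1024/25 ≈ 40.960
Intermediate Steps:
T(D, f) = D + D² (T(D, f) = D² + D = D + D²)
V(m) = 5 + m² - m*(1 + m) (V(m) = (m*m + 5) - m*(1 + m) = (m² + 5) - m*(1 + m) = (5 + m²) - m*(1 + m) = 5 + m² - m*(1 + m))
s(q) = -2/q
(-6 + s(V(0)))² = (-6 - 2/(5 - 1*0))² = (-6 - 2/(5 + 0))² = (-6 - 2/5)² = (-6 - 2*⅕)² = (-6 - ⅖)² = (-32/5)² = 1024/25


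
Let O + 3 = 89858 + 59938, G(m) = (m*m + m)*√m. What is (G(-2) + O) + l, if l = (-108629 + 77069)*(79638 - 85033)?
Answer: 170415993 + 2*I*√2 ≈ 1.7042e+8 + 2.8284*I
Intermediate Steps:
G(m) = √m*(m + m²) (G(m) = (m² + m)*√m = (m + m²)*√m = √m*(m + m²))
l = 170266200 (l = -31560*(-5395) = 170266200)
O = 149793 (O = -3 + (89858 + 59938) = -3 + 149796 = 149793)
(G(-2) + O) + l = ((-2)^(3/2)*(1 - 2) + 149793) + 170266200 = (-2*I*√2*(-1) + 149793) + 170266200 = (2*I*√2 + 149793) + 170266200 = (149793 + 2*I*√2) + 170266200 = 170415993 + 2*I*√2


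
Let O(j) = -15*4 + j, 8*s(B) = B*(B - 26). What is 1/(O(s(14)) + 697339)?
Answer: 1/697258 ≈ 1.4342e-6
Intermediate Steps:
s(B) = B*(-26 + B)/8 (s(B) = (B*(B - 26))/8 = (B*(-26 + B))/8 = B*(-26 + B)/8)
O(j) = -60 + j
1/(O(s(14)) + 697339) = 1/((-60 + (1/8)*14*(-26 + 14)) + 697339) = 1/((-60 + (1/8)*14*(-12)) + 697339) = 1/((-60 - 21) + 697339) = 1/(-81 + 697339) = 1/697258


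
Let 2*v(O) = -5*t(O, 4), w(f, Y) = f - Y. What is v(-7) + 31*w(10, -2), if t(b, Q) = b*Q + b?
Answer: 919/2 ≈ 459.50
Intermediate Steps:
t(b, Q) = b + Q*b (t(b, Q) = Q*b + b = b + Q*b)
v(O) = -25*O/2 (v(O) = (-5*O*(1 + 4))/2 = (-5*O*5)/2 = (-25*O)/2 = -25*O/2)
v(-7) + 31*w(10, -2) = -25/2*(-7) + 31*(10 - 1*(-2)) = 175/2 + 31*(10 + 2) = 175/2 + 31*12 = 175/2 + 372 = 919/2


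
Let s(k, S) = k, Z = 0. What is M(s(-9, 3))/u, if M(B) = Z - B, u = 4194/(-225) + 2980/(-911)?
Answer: -68325/166342 ≈ -0.41075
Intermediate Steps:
u = -499026/22775 (u = 4194*(-1/225) + 2980*(-1/911) = -466/25 - 2980/911 = -499026/22775 ≈ -21.911)
M(B) = -B (M(B) = 0 - B = -B)
M(s(-9, 3))/u = (-1*(-9))/(-499026/22775) = 9*(-22775/499026) = -68325/166342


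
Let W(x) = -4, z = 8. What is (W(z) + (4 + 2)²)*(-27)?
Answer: -864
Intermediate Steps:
(W(z) + (4 + 2)²)*(-27) = (-4 + (4 + 2)²)*(-27) = (-4 + 6²)*(-27) = (-4 + 36)*(-27) = 32*(-27) = -864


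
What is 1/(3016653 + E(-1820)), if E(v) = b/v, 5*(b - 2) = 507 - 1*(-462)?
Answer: 9100/27451541321 ≈ 3.3149e-7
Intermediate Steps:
b = 979/5 (b = 2 + (507 - 1*(-462))/5 = 2 + (507 + 462)/5 = 2 + (⅕)*969 = 2 + 969/5 = 979/5 ≈ 195.80)
E(v) = 979/(5*v)
1/(3016653 + E(-1820)) = 1/(3016653 + (979/5)/(-1820)) = 1/(3016653 + (979/5)*(-1/1820)) = 1/(3016653 - 979/9100) = 1/(27451541321/9100) = 9100/27451541321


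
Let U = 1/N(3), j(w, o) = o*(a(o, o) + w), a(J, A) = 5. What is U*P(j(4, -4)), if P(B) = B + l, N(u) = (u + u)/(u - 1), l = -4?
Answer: -40/3 ≈ -13.333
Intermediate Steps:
j(w, o) = o*(5 + w)
N(u) = 2*u/(-1 + u) (N(u) = (2*u)/(-1 + u) = 2*u/(-1 + u))
P(B) = -4 + B (P(B) = B - 4 = -4 + B)
U = ⅓ (U = 1/(2*3/(-1 + 3)) = 1/(2*3/2) = 1/(2*3*(½)) = 1/3 = ⅓ ≈ 0.33333)
U*P(j(4, -4)) = (-4 - 4*(5 + 4))/3 = (-4 - 4*9)/3 = (-4 - 36)/3 = (⅓)*(-40) = -40/3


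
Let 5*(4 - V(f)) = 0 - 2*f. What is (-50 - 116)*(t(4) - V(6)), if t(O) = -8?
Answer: 11952/5 ≈ 2390.4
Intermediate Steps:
V(f) = 4 + 2*f/5 (V(f) = 4 - (0 - 2*f)/5 = 4 - (-2)*f/5 = 4 + 2*f/5)
(-50 - 116)*(t(4) - V(6)) = (-50 - 116)*(-8 - (4 + (⅖)*6)) = -166*(-8 - (4 + 12/5)) = -166*(-8 - 1*32/5) = -166*(-8 - 32/5) = -166*(-72/5) = 11952/5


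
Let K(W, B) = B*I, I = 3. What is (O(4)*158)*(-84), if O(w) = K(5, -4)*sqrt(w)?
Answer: 318528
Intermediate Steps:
K(W, B) = 3*B (K(W, B) = B*3 = 3*B)
O(w) = -12*sqrt(w) (O(w) = (3*(-4))*sqrt(w) = -12*sqrt(w))
(O(4)*158)*(-84) = (-12*sqrt(4)*158)*(-84) = (-12*2*158)*(-84) = -24*158*(-84) = -3792*(-84) = 318528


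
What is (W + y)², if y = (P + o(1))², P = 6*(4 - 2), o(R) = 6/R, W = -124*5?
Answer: 87616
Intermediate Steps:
W = -620
P = 12 (P = 6*2 = 12)
y = 324 (y = (12 + 6/1)² = (12 + 6*1)² = (12 + 6)² = 18² = 324)
(W + y)² = (-620 + 324)² = (-296)² = 87616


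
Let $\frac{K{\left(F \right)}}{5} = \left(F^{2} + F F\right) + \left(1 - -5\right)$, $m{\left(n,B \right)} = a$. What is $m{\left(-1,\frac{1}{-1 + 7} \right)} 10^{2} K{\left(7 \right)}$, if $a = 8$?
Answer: $416000$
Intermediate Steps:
$m{\left(n,B \right)} = 8$
$K{\left(F \right)} = 30 + 10 F^{2}$ ($K{\left(F \right)} = 5 \left(\left(F^{2} + F F\right) + \left(1 - -5\right)\right) = 5 \left(\left(F^{2} + F^{2}\right) + \left(1 + 5\right)\right) = 5 \left(2 F^{2} + 6\right) = 5 \left(6 + 2 F^{2}\right) = 30 + 10 F^{2}$)
$m{\left(-1,\frac{1}{-1 + 7} \right)} 10^{2} K{\left(7 \right)} = 8 \cdot 10^{2} \left(30 + 10 \cdot 7^{2}\right) = 8 \cdot 100 \left(30 + 10 \cdot 49\right) = 800 \left(30 + 490\right) = 800 \cdot 520 = 416000$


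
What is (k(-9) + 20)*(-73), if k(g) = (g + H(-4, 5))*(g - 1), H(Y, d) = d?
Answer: -4380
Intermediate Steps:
k(g) = (-1 + g)*(5 + g) (k(g) = (g + 5)*(g - 1) = (5 + g)*(-1 + g) = (-1 + g)*(5 + g))
(k(-9) + 20)*(-73) = ((-5 + (-9)² + 4*(-9)) + 20)*(-73) = ((-5 + 81 - 36) + 20)*(-73) = (40 + 20)*(-73) = 60*(-73) = -4380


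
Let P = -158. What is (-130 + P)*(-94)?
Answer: 27072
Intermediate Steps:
(-130 + P)*(-94) = (-130 - 158)*(-94) = -288*(-94) = 27072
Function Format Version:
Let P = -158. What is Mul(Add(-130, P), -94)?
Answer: 27072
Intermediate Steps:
Mul(Add(-130, P), -94) = Mul(Add(-130, -158), -94) = Mul(-288, -94) = 27072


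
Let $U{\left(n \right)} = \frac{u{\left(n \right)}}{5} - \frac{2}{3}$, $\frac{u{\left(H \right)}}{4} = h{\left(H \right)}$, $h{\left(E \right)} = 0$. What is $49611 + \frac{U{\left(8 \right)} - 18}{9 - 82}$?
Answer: $\frac{10864865}{219} \approx 49611.0$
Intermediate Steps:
$u{\left(H \right)} = 0$ ($u{\left(H \right)} = 4 \cdot 0 = 0$)
$U{\left(n \right)} = - \frac{2}{3}$ ($U{\left(n \right)} = \frac{0}{5} - \frac{2}{3} = 0 \cdot \frac{1}{5} - \frac{2}{3} = 0 - \frac{2}{3} = - \frac{2}{3}$)
$49611 + \frac{U{\left(8 \right)} - 18}{9 - 82} = 49611 + \frac{- \frac{2}{3} - 18}{9 - 82} = 49611 + \frac{1}{-73} \left(- \frac{56}{3}\right) = 49611 - - \frac{56}{219} = 49611 + \frac{56}{219} = \frac{10864865}{219}$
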